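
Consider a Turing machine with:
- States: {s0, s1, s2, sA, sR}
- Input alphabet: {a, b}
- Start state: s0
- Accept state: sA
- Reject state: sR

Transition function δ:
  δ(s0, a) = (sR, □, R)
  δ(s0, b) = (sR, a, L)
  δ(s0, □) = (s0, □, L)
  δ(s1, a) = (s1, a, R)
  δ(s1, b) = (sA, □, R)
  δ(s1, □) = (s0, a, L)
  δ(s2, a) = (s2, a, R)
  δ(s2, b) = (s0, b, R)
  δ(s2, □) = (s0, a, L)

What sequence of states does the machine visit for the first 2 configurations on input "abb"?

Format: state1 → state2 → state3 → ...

Execution trace:
Initial: [s0]abb
Step 1: δ(s0, a) = (sR, □, R) → □[sR]bb

The machine reaches the reject state sR and halts.

State sequence: s0 → sR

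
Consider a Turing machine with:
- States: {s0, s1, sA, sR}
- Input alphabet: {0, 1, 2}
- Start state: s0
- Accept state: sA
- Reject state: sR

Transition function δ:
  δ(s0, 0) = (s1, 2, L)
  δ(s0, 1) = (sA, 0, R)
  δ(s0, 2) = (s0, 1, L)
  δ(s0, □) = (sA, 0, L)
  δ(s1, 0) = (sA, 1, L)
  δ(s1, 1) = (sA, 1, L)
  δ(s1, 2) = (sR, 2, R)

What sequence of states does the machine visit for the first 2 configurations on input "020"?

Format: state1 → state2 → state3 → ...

Execution trace:
Initial: [s0]020
Step 1: δ(s0, 0) = (s1, 2, L) → [s1]□220

No transition is defined for δ(s1, □). By convention the machine halts and rejects.

State sequence: s0 → s1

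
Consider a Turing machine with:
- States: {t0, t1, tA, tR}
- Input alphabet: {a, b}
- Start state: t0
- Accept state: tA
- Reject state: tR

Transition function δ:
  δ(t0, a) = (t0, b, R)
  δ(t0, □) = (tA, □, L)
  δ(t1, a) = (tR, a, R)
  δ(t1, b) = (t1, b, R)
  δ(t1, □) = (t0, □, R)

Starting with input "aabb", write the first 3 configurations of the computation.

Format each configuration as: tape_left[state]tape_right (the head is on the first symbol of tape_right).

Transitions applied:
Step 1: δ(t0, a) = (t0, b, R)
Step 2: δ(t0, a) = (t0, b, R)

The first 3 configurations are:
[t0]aabb ⊢ b[t0]abb ⊢ bb[t0]bb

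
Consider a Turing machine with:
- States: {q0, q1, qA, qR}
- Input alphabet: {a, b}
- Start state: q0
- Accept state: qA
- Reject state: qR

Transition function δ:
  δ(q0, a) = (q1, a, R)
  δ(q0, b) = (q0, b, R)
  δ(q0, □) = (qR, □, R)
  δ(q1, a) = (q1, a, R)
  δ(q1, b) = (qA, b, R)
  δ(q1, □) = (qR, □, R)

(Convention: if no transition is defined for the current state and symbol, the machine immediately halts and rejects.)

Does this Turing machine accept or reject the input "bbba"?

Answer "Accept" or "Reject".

Execution trace:
Initial: [q0]bbba
Step 1: δ(q0, b) = (q0, b, R) → b[q0]bba
Step 2: δ(q0, b) = (q0, b, R) → bb[q0]ba
Step 3: δ(q0, b) = (q0, b, R) → bbb[q0]a
Step 4: δ(q0, a) = (q1, a, R) → bbba[q1]□
Step 5: δ(q1, □) = (qR, □, R) → bbba□[qR]□

The machine reaches the reject state qR and halts.

Answer: Reject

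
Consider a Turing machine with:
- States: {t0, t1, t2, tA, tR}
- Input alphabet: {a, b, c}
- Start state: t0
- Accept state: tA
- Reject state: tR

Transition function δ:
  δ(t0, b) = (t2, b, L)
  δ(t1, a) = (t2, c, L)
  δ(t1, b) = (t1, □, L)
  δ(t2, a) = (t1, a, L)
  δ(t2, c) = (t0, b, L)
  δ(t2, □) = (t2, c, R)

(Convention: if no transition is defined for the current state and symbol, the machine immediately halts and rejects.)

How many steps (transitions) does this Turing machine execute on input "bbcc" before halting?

Execution trace:
Initial: [t0]bbcc
Step 1: δ(t0, b) = (t2, b, L) → [t2]□bbcc
Step 2: δ(t2, □) = (t2, c, R) → c[t2]bbcc

No transition is defined for δ(t2, b). By convention the machine halts and rejects.

The machine executed 2 steps before halting.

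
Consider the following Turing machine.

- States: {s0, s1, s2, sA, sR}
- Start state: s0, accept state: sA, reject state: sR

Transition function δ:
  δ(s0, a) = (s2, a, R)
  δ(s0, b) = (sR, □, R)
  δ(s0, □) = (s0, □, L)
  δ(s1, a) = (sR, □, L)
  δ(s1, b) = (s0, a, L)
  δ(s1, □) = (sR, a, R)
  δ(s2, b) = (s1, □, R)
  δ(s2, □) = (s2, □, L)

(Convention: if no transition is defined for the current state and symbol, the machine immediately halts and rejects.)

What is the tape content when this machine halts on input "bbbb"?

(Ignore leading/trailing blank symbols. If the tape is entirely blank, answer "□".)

Execution trace:
Initial: [s0]bbbb
Step 1: δ(s0, b) = (sR, □, R) → □[sR]bbb

The machine reaches the reject state sR and halts.

Final tape (ignoring leading/trailing blanks): bbb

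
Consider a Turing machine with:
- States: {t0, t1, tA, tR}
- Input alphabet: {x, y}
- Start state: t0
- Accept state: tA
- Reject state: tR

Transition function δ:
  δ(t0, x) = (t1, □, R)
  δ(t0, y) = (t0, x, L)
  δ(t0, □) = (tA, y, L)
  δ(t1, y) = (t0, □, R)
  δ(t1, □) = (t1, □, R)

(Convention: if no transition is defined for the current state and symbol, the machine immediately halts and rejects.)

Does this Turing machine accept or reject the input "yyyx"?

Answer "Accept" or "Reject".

Execution trace:
Initial: [t0]yyyx
Step 1: δ(t0, y) = (t0, x, L) → [t0]□xyyx
Step 2: δ(t0, □) = (tA, y, L) → [tA]□yxyyx

The machine reaches the accept state tA and halts.

Answer: Accept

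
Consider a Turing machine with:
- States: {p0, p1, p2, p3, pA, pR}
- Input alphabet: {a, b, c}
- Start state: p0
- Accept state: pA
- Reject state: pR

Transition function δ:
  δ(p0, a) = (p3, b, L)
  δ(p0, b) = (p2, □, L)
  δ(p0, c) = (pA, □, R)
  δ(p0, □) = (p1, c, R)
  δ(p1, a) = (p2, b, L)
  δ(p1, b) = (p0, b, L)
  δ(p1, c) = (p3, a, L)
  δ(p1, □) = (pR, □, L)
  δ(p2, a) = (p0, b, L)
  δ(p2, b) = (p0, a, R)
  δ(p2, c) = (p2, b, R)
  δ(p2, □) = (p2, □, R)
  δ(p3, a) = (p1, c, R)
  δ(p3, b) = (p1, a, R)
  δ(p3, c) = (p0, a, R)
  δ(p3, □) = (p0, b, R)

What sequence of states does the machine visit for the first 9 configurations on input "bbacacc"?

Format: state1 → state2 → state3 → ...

Execution trace:
Initial: [p0]bbacacc
Step 1: δ(p0, b) = (p2, □, L) → [p2]□□bacacc
Step 2: δ(p2, □) = (p2, □, R) → □[p2]□bacacc
Step 3: δ(p2, □) = (p2, □, R) → □□[p2]bacacc
Step 4: δ(p2, b) = (p0, a, R) → □□a[p0]acacc
Step 5: δ(p0, a) = (p3, b, L) → □□[p3]abcacc
Step 6: δ(p3, a) = (p1, c, R) → □□c[p1]bcacc
Step 7: δ(p1, b) = (p0, b, L) → □□[p0]cbcacc
Step 8: δ(p0, c) = (pA, □, R) → □□□[pA]bcacc

The machine reaches the accept state pA and halts.

State sequence: p0 → p2 → p2 → p2 → p0 → p3 → p1 → p0 → pA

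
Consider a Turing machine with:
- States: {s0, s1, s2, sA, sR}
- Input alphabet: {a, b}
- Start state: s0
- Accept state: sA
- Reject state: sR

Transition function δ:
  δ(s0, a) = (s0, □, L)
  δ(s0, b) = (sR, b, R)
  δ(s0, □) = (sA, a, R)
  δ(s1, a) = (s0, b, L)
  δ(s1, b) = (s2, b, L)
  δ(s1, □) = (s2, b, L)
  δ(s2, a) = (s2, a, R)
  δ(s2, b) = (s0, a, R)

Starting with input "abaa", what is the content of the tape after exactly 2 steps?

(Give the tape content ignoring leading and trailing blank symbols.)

Execution trace:
Initial: [s0]abaa
Step 1: δ(s0, a) = (s0, □, L) → [s0]□□baa
Step 2: δ(s0, □) = (sA, a, R) → a[sA]□baa

The machine reaches the accept state sA and halts.

After 2 steps, the tape (ignoring leading/trailing blanks) is: a□baa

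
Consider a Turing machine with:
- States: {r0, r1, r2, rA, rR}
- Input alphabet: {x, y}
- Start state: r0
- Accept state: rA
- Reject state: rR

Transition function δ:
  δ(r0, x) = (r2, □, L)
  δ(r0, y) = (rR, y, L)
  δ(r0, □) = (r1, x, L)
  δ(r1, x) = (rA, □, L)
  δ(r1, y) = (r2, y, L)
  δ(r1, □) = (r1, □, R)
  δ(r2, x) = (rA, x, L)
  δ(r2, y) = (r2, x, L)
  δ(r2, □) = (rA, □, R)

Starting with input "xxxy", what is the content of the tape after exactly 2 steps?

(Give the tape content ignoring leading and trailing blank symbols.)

Execution trace:
Initial: [r0]xxxy
Step 1: δ(r0, x) = (r2, □, L) → [r2]□□xxy
Step 2: δ(r2, □) = (rA, □, R) → □[rA]□xxy

The machine reaches the accept state rA and halts.

After 2 steps, the tape (ignoring leading/trailing blanks) is: xxy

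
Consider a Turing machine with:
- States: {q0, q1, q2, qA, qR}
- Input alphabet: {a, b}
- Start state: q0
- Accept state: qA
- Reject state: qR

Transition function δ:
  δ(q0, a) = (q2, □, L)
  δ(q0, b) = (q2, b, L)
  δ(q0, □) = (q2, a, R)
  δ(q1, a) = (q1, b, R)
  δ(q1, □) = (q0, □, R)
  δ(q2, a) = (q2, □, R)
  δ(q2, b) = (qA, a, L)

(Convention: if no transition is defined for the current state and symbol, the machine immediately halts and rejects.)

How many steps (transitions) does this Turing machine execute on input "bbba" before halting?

Execution trace:
Initial: [q0]bbba
Step 1: δ(q0, b) = (q2, b, L) → [q2]□bbba

No transition is defined for δ(q2, □). By convention the machine halts and rejects.

The machine executed 1 step before halting.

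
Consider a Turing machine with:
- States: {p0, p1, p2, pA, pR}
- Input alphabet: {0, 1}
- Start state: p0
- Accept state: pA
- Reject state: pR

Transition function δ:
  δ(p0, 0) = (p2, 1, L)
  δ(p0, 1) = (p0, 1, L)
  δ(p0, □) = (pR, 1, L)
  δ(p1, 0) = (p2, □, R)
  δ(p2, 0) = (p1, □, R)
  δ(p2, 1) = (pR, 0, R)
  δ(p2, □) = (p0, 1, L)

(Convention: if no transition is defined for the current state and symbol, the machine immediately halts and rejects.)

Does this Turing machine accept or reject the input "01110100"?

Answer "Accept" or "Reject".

Execution trace:
Initial: [p0]01110100
Step 1: δ(p0, 0) = (p2, 1, L) → [p2]□11110100
Step 2: δ(p2, □) = (p0, 1, L) → [p0]□111110100
Step 3: δ(p0, □) = (pR, 1, L) → [pR]□1111110100

The machine reaches the reject state pR and halts.

Answer: Reject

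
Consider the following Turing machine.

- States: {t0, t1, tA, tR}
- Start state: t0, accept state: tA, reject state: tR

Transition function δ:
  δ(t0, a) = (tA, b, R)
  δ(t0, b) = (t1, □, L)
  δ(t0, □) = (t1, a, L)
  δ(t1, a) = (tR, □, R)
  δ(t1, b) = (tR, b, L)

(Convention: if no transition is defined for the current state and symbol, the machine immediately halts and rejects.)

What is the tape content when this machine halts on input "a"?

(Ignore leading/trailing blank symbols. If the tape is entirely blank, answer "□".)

Execution trace:
Initial: [t0]a
Step 1: δ(t0, a) = (tA, b, R) → b[tA]□

The machine reaches the accept state tA and halts.

Final tape (ignoring leading/trailing blanks): b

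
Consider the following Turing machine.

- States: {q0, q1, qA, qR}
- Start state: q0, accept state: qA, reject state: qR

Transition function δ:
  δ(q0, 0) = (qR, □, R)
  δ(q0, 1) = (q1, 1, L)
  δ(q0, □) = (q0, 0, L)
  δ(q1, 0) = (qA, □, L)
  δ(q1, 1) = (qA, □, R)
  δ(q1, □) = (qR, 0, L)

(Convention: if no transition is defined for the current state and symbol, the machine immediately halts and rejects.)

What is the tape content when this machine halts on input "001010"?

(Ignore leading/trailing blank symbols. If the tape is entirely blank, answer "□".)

Execution trace:
Initial: [q0]001010
Step 1: δ(q0, 0) = (qR, □, R) → □[qR]01010

The machine reaches the reject state qR and halts.

Final tape (ignoring leading/trailing blanks): 01010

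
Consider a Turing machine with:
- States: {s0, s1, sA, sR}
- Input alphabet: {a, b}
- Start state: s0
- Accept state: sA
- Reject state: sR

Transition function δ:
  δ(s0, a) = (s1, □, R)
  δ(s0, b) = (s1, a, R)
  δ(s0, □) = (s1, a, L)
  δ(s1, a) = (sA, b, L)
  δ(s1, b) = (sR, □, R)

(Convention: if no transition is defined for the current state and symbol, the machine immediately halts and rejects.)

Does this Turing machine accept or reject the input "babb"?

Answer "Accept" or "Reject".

Execution trace:
Initial: [s0]babb
Step 1: δ(s0, b) = (s1, a, R) → a[s1]abb
Step 2: δ(s1, a) = (sA, b, L) → [sA]abbb

The machine reaches the accept state sA and halts.

Answer: Accept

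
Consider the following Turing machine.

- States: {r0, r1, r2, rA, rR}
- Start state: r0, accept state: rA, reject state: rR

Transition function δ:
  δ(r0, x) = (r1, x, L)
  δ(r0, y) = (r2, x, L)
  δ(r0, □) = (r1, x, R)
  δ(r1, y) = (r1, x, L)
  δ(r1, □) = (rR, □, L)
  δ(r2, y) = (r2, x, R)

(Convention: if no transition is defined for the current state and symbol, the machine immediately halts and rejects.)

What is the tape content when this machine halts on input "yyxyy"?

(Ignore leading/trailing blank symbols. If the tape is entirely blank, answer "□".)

Execution trace:
Initial: [r0]yyxyy
Step 1: δ(r0, y) = (r2, x, L) → [r2]□xyxyy

No transition is defined for δ(r2, □). By convention the machine halts and rejects.

Final tape (ignoring leading/trailing blanks): xyxyy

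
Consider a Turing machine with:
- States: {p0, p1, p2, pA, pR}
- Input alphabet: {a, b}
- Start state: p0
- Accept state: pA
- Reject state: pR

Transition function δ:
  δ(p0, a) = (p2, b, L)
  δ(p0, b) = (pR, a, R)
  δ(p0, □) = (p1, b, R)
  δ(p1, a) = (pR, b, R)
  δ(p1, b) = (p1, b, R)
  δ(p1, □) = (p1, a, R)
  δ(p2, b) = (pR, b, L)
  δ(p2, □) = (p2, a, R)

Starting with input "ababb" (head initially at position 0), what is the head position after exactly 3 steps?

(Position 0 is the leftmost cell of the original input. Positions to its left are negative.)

Execution trace (head position shown):
Step 0: [p0]ababb  (head at position 0)
Step 1: move left → [p2]□bbabb  (head at position -1)
Step 2: move right → a[p2]bbabb  (head at position 0)
Step 3: move left → [pR]abbabb  (head at position -1)

After 3 steps, the head is at position -1.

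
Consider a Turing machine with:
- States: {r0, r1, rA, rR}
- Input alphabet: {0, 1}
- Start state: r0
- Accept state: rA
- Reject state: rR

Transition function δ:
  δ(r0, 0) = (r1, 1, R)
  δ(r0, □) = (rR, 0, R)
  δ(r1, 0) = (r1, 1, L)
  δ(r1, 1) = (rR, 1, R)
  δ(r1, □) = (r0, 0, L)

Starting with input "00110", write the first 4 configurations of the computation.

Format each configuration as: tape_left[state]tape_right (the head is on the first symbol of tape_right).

Transitions applied:
Step 1: δ(r0, 0) = (r1, 1, R)
Step 2: δ(r1, 0) = (r1, 1, L)
Step 3: δ(r1, 1) = (rR, 1, R)

The first 4 configurations are:
[r0]00110 ⊢ 1[r1]0110 ⊢ [r1]11110 ⊢ 1[rR]1110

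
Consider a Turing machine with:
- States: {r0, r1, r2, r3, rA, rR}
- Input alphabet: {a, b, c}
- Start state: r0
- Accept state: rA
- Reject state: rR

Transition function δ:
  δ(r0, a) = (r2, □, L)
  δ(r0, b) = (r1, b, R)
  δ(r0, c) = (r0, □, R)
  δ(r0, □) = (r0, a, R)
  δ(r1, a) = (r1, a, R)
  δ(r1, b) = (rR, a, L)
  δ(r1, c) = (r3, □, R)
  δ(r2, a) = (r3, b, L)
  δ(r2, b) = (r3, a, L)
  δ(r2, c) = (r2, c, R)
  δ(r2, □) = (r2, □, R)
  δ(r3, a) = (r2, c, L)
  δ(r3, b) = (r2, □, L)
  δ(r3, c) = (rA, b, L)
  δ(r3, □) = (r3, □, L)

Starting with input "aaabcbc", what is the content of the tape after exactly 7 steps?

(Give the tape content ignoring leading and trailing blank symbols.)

Execution trace:
Initial: [r0]aaabcbc
Step 1: δ(r0, a) = (r2, □, L) → [r2]□□aabcbc
Step 2: δ(r2, □) = (r2, □, R) → □[r2]□aabcbc
Step 3: δ(r2, □) = (r2, □, R) → □□[r2]aabcbc
Step 4: δ(r2, a) = (r3, b, L) → □[r3]□babcbc
Step 5: δ(r3, □) = (r3, □, L) → [r3]□□babcbc
Step 6: δ(r3, □) = (r3, □, L) → [r3]□□□babcbc
Step 7: δ(r3, □) = (r3, □, L) → [r3]□□□□babcbc

After 7 steps, the tape (ignoring leading/trailing blanks) is: babcbc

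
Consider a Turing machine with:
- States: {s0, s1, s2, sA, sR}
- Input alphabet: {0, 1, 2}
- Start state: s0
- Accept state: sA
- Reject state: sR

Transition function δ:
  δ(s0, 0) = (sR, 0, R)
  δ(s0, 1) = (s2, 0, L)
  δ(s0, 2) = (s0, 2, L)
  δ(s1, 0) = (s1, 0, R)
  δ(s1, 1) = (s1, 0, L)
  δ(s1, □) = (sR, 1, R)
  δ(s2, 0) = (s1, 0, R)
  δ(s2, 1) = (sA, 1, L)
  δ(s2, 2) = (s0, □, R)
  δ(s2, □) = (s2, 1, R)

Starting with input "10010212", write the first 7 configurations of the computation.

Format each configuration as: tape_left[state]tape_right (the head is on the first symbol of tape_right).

Transitions applied:
Step 1: δ(s0, 1) = (s2, 0, L)
Step 2: δ(s2, □) = (s2, 1, R)
Step 3: δ(s2, 0) = (s1, 0, R)
Step 4: δ(s1, 0) = (s1, 0, R)
Step 5: δ(s1, 0) = (s1, 0, R)
Step 6: δ(s1, 1) = (s1, 0, L)

The first 7 configurations are:
[s0]10010212 ⊢ [s2]□00010212 ⊢ 1[s2]00010212 ⊢ 10[s1]0010212 ⊢ 100[s1]010212 ⊢ 1000[s1]10212 ⊢ 100[s1]000212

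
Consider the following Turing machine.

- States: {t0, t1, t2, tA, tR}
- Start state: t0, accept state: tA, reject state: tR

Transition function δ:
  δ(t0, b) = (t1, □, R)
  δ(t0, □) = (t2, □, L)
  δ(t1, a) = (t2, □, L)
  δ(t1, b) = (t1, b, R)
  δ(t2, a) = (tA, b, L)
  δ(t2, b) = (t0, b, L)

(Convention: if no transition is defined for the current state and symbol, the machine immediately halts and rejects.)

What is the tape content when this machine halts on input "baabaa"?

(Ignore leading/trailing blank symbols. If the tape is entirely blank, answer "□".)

Execution trace:
Initial: [t0]baabaa
Step 1: δ(t0, b) = (t1, □, R) → □[t1]aabaa
Step 2: δ(t1, a) = (t2, □, L) → [t2]□□abaa

No transition is defined for δ(t2, □). By convention the machine halts and rejects.

Final tape (ignoring leading/trailing blanks): abaa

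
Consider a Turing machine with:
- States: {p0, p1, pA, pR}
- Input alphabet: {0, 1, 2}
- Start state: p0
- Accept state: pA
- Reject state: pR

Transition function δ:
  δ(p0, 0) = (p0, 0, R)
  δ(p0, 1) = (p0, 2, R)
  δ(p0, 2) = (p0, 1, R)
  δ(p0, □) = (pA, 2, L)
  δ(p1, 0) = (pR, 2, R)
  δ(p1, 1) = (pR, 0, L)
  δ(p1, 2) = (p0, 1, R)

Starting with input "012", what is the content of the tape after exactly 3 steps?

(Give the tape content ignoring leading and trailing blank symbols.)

Execution trace:
Initial: [p0]012
Step 1: δ(p0, 0) = (p0, 0, R) → 0[p0]12
Step 2: δ(p0, 1) = (p0, 2, R) → 02[p0]2
Step 3: δ(p0, 2) = (p0, 1, R) → 021[p0]□

After 3 steps, the tape (ignoring leading/trailing blanks) is: 021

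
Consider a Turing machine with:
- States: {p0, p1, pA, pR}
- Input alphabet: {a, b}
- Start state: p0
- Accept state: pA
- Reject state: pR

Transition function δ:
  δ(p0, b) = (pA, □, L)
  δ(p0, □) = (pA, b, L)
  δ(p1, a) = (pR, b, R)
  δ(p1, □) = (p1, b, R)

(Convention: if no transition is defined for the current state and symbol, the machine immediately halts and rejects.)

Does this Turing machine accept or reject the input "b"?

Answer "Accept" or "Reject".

Execution trace:
Initial: [p0]b
Step 1: δ(p0, b) = (pA, □, L) → [pA]□□

The machine reaches the accept state pA and halts.

Answer: Accept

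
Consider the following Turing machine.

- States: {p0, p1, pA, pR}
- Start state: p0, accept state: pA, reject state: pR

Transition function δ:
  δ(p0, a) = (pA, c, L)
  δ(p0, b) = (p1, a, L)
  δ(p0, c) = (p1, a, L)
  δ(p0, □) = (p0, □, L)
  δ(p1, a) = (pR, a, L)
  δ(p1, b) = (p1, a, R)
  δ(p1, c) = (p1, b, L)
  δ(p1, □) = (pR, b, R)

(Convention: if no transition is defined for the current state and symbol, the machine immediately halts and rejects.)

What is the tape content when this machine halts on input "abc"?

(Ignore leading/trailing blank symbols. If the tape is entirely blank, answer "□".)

Execution trace:
Initial: [p0]abc
Step 1: δ(p0, a) = (pA, c, L) → [pA]□cbc

The machine reaches the accept state pA and halts.

Final tape (ignoring leading/trailing blanks): cbc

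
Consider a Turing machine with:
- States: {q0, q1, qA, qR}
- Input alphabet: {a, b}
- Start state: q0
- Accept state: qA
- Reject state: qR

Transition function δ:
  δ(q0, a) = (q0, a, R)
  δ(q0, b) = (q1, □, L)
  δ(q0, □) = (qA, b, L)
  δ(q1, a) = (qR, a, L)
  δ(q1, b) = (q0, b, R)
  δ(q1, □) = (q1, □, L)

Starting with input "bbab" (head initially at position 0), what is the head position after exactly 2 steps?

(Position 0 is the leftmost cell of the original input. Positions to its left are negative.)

Execution trace (head position shown):
Step 0: [q0]bbab  (head at position 0)
Step 1: move left → [q1]□□bab  (head at position -1)
Step 2: move left → [q1]□□□bab  (head at position -2)

After 2 steps, the head is at position -2.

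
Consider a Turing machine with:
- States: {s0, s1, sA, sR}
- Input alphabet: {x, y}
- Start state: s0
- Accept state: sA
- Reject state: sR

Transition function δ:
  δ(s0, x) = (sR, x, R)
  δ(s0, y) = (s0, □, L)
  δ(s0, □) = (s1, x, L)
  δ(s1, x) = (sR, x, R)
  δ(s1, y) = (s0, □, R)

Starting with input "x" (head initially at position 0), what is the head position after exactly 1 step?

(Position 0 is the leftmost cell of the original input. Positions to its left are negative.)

Execution trace (head position shown):
Step 0: [s0]x  (head at position 0)
Step 1: move right → x[sR]□  (head at position 1)

After 1 step, the head is at position 1.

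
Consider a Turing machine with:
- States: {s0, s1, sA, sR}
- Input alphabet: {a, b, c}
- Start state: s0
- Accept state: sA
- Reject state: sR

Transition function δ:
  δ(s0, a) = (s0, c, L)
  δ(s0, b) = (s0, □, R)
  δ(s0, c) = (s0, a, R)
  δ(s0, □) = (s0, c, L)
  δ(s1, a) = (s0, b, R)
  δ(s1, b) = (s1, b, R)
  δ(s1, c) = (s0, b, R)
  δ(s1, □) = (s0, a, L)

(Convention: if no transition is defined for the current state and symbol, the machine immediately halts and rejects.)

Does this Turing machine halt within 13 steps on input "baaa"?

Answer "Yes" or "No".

Execution trace:
Initial: [s0]baaa
Step 1: δ(s0, b) = (s0, □, R) → □[s0]aaa
Step 2: δ(s0, a) = (s0, c, L) → [s0]□caa
Step 3: δ(s0, □) = (s0, c, L) → [s0]□ccaa
Step 4: δ(s0, □) = (s0, c, L) → [s0]□cccaa
Step 5: δ(s0, □) = (s0, c, L) → [s0]□ccccaa
Step 6: δ(s0, □) = (s0, c, L) → [s0]□cccccaa
Step 7: δ(s0, □) = (s0, c, L) → [s0]□ccccccaa
Step 8: δ(s0, □) = (s0, c, L) → [s0]□cccccccaa
Step 9: δ(s0, □) = (s0, c, L) → [s0]□ccccccccaa
Step 10: δ(s0, □) = (s0, c, L) → [s0]□cccccccccaa
Step 11: δ(s0, □) = (s0, c, L) → [s0]□ccccccccccaa
Step 12: δ(s0, □) = (s0, c, L) → [s0]□cccccccccccaa
Step 13: δ(s0, □) = (s0, c, L) → [s0]□ccccccccccccaa

The machine has not reached a halting state after 13 steps.
The machine did not halt within the 13-step bound.

Answer: No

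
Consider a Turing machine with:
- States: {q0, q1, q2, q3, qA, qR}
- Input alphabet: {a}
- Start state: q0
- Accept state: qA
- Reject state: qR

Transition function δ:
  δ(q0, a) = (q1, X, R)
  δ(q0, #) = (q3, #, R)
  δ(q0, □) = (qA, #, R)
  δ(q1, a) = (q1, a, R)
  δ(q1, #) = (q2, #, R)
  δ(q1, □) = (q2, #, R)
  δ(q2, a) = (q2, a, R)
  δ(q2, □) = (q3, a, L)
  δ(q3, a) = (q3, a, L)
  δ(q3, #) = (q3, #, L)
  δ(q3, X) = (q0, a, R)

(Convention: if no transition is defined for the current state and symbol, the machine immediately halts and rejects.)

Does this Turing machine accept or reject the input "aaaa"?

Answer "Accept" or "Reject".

Execution trace:
Initial: [q0]aaaa
Step 1: δ(q0, a) = (q1, X, R) → X[q1]aaa
Step 2: δ(q1, a) = (q1, a, R) → Xa[q1]aa
Step 3: δ(q1, a) = (q1, a, R) → Xaa[q1]a
Step 4: δ(q1, a) = (q1, a, R) → Xaaa[q1]□
Step 5: δ(q1, □) = (q2, #, R) → Xaaa#[q2]□
Step 6: δ(q2, □) = (q3, a, L) → Xaaa[q3]#a
Step 7: δ(q3, #) = (q3, #, L) → Xaa[q3]a#a
Step 8: δ(q3, a) = (q3, a, L) → Xa[q3]aa#a
Step 9: δ(q3, a) = (q3, a, L) → X[q3]aaa#a
Step 10: δ(q3, a) = (q3, a, L) → [q3]Xaaa#a
Step 11: δ(q3, X) = (q0, a, R) → a[q0]aaa#a
Step 12: δ(q0, a) = (q1, X, R) → aX[q1]aa#a
Step 13: δ(q1, a) = (q1, a, R) → aXa[q1]a#a
Step 14: δ(q1, a) = (q1, a, R) → aXaa[q1]#a
Step 15: δ(q1, #) = (q2, #, R) → aXaa#[q2]a
Step 16: δ(q2, a) = (q2, a, R) → aXaa#a[q2]□
Step 17: δ(q2, □) = (q3, a, L) → aXaa#[q3]aa
Step 18: δ(q3, a) = (q3, a, L) → aXaa[q3]#aa
Step 19: δ(q3, #) = (q3, #, L) → aXa[q3]a#aa
Step 20: δ(q3, a) = (q3, a, L) → aX[q3]aa#aa
Step 21: δ(q3, a) = (q3, a, L) → a[q3]Xaa#aa
Step 22: δ(q3, X) = (q0, a, R) → aa[q0]aa#aa
Step 23: δ(q0, a) = (q1, X, R) → aaX[q1]a#aa
Step 24: δ(q1, a) = (q1, a, R) → aaXa[q1]#aa
Step 25: δ(q1, #) = (q2, #, R) → aaXa#[q2]aa
Step 26: δ(q2, a) = (q2, a, R) → aaXa#a[q2]a
Step 27: δ(q2, a) = (q2, a, R) → aaXa#aa[q2]□
Step 28: δ(q2, □) = (q3, a, L) → aaXa#a[q3]aa
Step 29: δ(q3, a) = (q3, a, L) → aaXa#[q3]aaa
Step 30: δ(q3, a) = (q3, a, L) → aaXa[q3]#aaa
Step 31: δ(q3, #) = (q3, #, L) → aaX[q3]a#aaa
Step 32: δ(q3, a) = (q3, a, L) → aa[q3]Xa#aaa
Step 33: δ(q3, X) = (q0, a, R) → aaa[q0]a#aaa
Step 34: δ(q0, a) = (q1, X, R) → aaaX[q1]#aaa
Step 35: δ(q1, #) = (q2, #, R) → aaaX#[q2]aaa
Step 36: δ(q2, a) = (q2, a, R) → aaaX#a[q2]aa
Step 37: δ(q2, a) = (q2, a, R) → aaaX#aa[q2]a
Step 38: δ(q2, a) = (q2, a, R) → aaaX#aaa[q2]□
Step 39: δ(q2, □) = (q3, a, L) → aaaX#aa[q3]aa
Step 40: δ(q3, a) = (q3, a, L) → aaaX#a[q3]aaa
Step 41: δ(q3, a) = (q3, a, L) → aaaX#[q3]aaaa
Step 42: δ(q3, a) = (q3, a, L) → aaaX[q3]#aaaa
Step 43: δ(q3, #) = (q3, #, L) → aaa[q3]X#aaaa
Step 44: δ(q3, X) = (q0, a, R) → aaaa[q0]#aaaa
Step 45: δ(q0, #) = (q3, #, R) → aaaa#[q3]aaaa
Step 46: δ(q3, a) = (q3, a, L) → aaaa[q3]#aaaa
Step 47: δ(q3, #) = (q3, #, L) → aaa[q3]a#aaaa
Step 48: δ(q3, a) = (q3, a, L) → aa[q3]aa#aaaa
Step 49: δ(q3, a) = (q3, a, L) → a[q3]aaa#aaaa
Step 50: δ(q3, a) = (q3, a, L) → [q3]aaaa#aaaa
Step 51: δ(q3, a) = (q3, a, L) → [q3]□aaaa#aaaa

No transition is defined for δ(q3, □). By convention the machine halts and rejects.

Answer: Reject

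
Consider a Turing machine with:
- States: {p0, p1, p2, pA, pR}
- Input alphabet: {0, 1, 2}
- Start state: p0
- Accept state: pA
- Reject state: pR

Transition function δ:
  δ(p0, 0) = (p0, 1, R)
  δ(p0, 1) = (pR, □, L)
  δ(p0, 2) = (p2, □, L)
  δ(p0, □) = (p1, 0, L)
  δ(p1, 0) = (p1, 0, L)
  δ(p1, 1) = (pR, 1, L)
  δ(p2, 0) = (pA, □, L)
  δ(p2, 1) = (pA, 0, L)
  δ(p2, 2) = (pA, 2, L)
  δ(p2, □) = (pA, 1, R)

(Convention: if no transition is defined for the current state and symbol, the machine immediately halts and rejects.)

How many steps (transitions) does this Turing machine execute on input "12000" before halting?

Execution trace:
Initial: [p0]12000
Step 1: δ(p0, 1) = (pR, □, L) → [pR]□□2000

The machine reaches the reject state pR and halts.

The machine executed 1 step before halting.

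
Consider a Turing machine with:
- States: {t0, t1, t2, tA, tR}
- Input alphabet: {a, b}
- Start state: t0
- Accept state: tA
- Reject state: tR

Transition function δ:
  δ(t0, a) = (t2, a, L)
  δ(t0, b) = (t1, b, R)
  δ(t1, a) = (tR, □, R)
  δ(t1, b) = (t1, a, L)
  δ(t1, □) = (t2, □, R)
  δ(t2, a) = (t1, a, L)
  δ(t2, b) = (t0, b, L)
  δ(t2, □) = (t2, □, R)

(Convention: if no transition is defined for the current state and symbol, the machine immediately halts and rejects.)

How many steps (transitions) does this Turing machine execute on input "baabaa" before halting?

Execution trace:
Initial: [t0]baabaa
Step 1: δ(t0, b) = (t1, b, R) → b[t1]aabaa
Step 2: δ(t1, a) = (tR, □, R) → b□[tR]abaa

The machine reaches the reject state tR and halts.

The machine executed 2 steps before halting.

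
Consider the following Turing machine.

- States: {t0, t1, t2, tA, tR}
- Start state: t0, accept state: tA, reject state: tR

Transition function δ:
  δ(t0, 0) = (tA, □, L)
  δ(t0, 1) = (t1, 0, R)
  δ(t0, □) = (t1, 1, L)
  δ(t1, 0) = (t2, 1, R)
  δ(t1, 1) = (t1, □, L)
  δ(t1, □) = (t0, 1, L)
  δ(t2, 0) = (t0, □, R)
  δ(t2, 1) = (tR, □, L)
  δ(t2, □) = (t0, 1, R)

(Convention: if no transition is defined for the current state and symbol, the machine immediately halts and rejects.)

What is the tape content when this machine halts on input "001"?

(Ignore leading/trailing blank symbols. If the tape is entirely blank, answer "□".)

Execution trace:
Initial: [t0]001
Step 1: δ(t0, 0) = (tA, □, L) → [tA]□□01

The machine reaches the accept state tA and halts.

Final tape (ignoring leading/trailing blanks): 01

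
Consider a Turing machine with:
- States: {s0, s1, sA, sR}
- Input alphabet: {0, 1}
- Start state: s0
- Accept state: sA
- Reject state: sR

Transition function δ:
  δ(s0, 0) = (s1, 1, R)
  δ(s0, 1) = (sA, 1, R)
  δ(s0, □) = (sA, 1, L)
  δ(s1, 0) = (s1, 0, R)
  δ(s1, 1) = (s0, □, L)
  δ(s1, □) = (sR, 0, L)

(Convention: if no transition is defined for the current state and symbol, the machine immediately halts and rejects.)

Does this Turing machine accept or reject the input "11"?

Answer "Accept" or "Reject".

Execution trace:
Initial: [s0]11
Step 1: δ(s0, 1) = (sA, 1, R) → 1[sA]1

The machine reaches the accept state sA and halts.

Answer: Accept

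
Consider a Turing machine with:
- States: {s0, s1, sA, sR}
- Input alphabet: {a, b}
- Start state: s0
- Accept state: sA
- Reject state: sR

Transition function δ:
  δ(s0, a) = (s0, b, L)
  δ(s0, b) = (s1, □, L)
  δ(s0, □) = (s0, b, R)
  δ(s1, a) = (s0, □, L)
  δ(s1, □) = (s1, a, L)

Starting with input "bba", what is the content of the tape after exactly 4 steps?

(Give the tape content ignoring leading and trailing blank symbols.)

Execution trace:
Initial: [s0]bba
Step 1: δ(s0, b) = (s1, □, L) → [s1]□□ba
Step 2: δ(s1, □) = (s1, a, L) → [s1]□a□ba
Step 3: δ(s1, □) = (s1, a, L) → [s1]□aa□ba
Step 4: δ(s1, □) = (s1, a, L) → [s1]□aaa□ba

After 4 steps, the tape (ignoring leading/trailing blanks) is: aaa□ba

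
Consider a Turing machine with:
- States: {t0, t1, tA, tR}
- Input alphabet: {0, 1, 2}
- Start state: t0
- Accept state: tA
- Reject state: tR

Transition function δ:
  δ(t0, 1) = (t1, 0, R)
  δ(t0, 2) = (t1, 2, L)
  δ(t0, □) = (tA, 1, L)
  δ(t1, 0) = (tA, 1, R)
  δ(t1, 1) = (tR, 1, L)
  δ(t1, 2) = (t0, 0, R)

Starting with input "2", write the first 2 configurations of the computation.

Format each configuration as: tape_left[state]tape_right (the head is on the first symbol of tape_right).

Transitions applied:
Step 1: δ(t0, 2) = (t1, 2, L)

The first 2 configurations are:
[t0]2 ⊢ [t1]□2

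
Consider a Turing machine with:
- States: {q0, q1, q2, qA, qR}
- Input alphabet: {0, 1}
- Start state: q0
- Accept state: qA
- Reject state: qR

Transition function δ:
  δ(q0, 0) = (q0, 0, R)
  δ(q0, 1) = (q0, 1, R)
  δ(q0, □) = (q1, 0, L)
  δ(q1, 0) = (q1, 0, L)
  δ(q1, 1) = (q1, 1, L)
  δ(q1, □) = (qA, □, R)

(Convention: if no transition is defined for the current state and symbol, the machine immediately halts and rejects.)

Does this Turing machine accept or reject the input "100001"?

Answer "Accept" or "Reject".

Execution trace:
Initial: [q0]100001
Step 1: δ(q0, 1) = (q0, 1, R) → 1[q0]00001
Step 2: δ(q0, 0) = (q0, 0, R) → 10[q0]0001
Step 3: δ(q0, 0) = (q0, 0, R) → 100[q0]001
Step 4: δ(q0, 0) = (q0, 0, R) → 1000[q0]01
Step 5: δ(q0, 0) = (q0, 0, R) → 10000[q0]1
Step 6: δ(q0, 1) = (q0, 1, R) → 100001[q0]□
Step 7: δ(q0, □) = (q1, 0, L) → 10000[q1]10
Step 8: δ(q1, 1) = (q1, 1, L) → 1000[q1]010
Step 9: δ(q1, 0) = (q1, 0, L) → 100[q1]0010
Step 10: δ(q1, 0) = (q1, 0, L) → 10[q1]00010
Step 11: δ(q1, 0) = (q1, 0, L) → 1[q1]000010
Step 12: δ(q1, 0) = (q1, 0, L) → [q1]1000010
Step 13: δ(q1, 1) = (q1, 1, L) → [q1]□1000010
Step 14: δ(q1, □) = (qA, □, R) → □[qA]1000010

The machine reaches the accept state qA and halts.

Answer: Accept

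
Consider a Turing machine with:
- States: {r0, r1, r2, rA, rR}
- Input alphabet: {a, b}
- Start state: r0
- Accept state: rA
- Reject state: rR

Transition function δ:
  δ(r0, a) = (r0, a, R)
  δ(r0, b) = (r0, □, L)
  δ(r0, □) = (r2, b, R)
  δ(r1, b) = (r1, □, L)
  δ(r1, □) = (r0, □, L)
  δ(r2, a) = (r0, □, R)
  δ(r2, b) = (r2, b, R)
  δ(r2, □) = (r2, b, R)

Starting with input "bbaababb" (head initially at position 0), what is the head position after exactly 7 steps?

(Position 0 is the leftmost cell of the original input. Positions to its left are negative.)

Execution trace (head position shown):
Step 0: [r0]bbaababb  (head at position 0)
Step 1: move left → [r0]□□baababb  (head at position -1)
Step 2: move right → b[r2]□baababb  (head at position 0)
Step 3: move right → bb[r2]baababb  (head at position 1)
Step 4: move right → bbb[r2]aababb  (head at position 2)
Step 5: move right → bbb□[r0]ababb  (head at position 3)
Step 6: move right → bbb□a[r0]babb  (head at position 4)
Step 7: move left → bbb□[r0]a□abb  (head at position 3)

After 7 steps, the head is at position 3.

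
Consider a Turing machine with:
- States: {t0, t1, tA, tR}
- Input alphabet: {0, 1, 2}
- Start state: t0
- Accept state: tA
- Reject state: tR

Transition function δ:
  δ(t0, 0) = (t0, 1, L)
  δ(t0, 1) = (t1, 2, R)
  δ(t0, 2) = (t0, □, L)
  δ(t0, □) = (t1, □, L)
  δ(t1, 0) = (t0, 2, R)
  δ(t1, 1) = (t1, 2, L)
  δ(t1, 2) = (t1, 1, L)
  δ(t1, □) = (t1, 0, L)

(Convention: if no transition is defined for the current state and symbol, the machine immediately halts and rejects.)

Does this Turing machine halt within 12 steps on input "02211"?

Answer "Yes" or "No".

Execution trace:
Initial: [t0]02211
Step 1: δ(t0, 0) = (t0, 1, L) → [t0]□12211
Step 2: δ(t0, □) = (t1, □, L) → [t1]□□12211
Step 3: δ(t1, □) = (t1, 0, L) → [t1]□0□12211
Step 4: δ(t1, □) = (t1, 0, L) → [t1]□00□12211
Step 5: δ(t1, □) = (t1, 0, L) → [t1]□000□12211
Step 6: δ(t1, □) = (t1, 0, L) → [t1]□0000□12211
Step 7: δ(t1, □) = (t1, 0, L) → [t1]□00000□12211
Step 8: δ(t1, □) = (t1, 0, L) → [t1]□000000□12211
Step 9: δ(t1, □) = (t1, 0, L) → [t1]□0000000□12211
Step 10: δ(t1, □) = (t1, 0, L) → [t1]□00000000□12211
Step 11: δ(t1, □) = (t1, 0, L) → [t1]□000000000□12211
Step 12: δ(t1, □) = (t1, 0, L) → [t1]□0000000000□12211

The machine has not reached a halting state after 12 steps.
The machine did not halt within the 12-step bound.

Answer: No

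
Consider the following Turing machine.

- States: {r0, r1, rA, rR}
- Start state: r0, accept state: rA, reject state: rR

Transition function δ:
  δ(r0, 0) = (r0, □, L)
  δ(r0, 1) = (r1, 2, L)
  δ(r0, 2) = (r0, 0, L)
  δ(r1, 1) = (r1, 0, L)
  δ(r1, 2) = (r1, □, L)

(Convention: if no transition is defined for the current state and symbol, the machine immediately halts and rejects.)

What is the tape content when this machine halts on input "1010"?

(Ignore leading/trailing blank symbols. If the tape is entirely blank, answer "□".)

Execution trace:
Initial: [r0]1010
Step 1: δ(r0, 1) = (r1, 2, L) → [r1]□2010

No transition is defined for δ(r1, □). By convention the machine halts and rejects.

Final tape (ignoring leading/trailing blanks): 2010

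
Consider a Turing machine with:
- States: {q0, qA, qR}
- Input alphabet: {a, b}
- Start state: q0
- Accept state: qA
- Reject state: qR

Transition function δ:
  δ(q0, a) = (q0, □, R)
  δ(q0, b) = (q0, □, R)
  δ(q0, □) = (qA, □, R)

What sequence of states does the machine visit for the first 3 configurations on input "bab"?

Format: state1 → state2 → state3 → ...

Execution trace:
Initial: [q0]bab
Step 1: δ(q0, b) = (q0, □, R) → □[q0]ab
Step 2: δ(q0, a) = (q0, □, R) → □□[q0]b

State sequence: q0 → q0 → q0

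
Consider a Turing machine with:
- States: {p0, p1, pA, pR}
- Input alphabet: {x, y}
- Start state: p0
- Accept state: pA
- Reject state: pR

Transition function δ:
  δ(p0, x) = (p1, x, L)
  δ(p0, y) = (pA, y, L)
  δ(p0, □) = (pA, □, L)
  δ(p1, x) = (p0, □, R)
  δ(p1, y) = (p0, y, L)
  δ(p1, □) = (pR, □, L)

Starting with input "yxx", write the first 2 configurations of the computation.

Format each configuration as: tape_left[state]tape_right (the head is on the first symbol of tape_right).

Transitions applied:
Step 1: δ(p0, y) = (pA, y, L)

The first 2 configurations are:
[p0]yxx ⊢ [pA]□yxx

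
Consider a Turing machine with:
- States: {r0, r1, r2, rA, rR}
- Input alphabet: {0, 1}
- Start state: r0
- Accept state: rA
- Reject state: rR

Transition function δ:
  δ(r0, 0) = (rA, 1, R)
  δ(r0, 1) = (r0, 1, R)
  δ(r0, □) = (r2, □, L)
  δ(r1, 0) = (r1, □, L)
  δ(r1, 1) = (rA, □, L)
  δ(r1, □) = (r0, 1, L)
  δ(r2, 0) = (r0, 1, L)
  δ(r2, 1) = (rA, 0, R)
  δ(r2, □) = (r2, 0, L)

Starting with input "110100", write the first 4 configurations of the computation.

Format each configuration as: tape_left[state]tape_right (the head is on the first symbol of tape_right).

Transitions applied:
Step 1: δ(r0, 1) = (r0, 1, R)
Step 2: δ(r0, 1) = (r0, 1, R)
Step 3: δ(r0, 0) = (rA, 1, R)

The first 4 configurations are:
[r0]110100 ⊢ 1[r0]10100 ⊢ 11[r0]0100 ⊢ 111[rA]100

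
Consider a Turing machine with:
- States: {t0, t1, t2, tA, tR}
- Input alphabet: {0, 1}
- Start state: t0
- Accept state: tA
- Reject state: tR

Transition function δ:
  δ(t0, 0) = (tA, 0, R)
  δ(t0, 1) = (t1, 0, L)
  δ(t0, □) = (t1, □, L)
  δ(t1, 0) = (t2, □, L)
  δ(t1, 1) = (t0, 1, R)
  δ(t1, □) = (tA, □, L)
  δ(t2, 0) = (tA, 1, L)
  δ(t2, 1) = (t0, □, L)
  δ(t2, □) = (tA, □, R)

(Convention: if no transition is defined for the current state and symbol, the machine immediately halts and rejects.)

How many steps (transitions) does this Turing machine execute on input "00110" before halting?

Execution trace:
Initial: [t0]00110
Step 1: δ(t0, 0) = (tA, 0, R) → 0[tA]0110

The machine reaches the accept state tA and halts.

The machine executed 1 step before halting.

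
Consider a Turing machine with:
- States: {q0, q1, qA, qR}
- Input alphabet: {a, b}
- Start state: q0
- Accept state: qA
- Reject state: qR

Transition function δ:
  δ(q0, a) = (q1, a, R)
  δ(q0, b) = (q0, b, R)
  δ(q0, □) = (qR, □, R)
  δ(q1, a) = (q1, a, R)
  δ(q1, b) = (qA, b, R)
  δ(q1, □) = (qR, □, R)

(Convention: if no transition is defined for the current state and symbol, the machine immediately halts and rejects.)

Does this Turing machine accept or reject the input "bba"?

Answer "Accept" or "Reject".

Execution trace:
Initial: [q0]bba
Step 1: δ(q0, b) = (q0, b, R) → b[q0]ba
Step 2: δ(q0, b) = (q0, b, R) → bb[q0]a
Step 3: δ(q0, a) = (q1, a, R) → bba[q1]□
Step 4: δ(q1, □) = (qR, □, R) → bba□[qR]□

The machine reaches the reject state qR and halts.

Answer: Reject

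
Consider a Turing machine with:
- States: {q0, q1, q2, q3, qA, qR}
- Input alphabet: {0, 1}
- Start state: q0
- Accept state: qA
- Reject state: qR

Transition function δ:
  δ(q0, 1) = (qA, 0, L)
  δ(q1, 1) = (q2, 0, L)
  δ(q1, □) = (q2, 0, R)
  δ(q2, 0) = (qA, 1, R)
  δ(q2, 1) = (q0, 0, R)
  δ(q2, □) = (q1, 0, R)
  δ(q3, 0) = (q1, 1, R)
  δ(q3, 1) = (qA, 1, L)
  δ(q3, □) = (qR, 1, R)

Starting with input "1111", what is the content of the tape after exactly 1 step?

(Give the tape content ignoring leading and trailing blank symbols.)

Execution trace:
Initial: [q0]1111
Step 1: δ(q0, 1) = (qA, 0, L) → [qA]□0111

The machine reaches the accept state qA and halts.

After 1 step, the tape (ignoring leading/trailing blanks) is: 0111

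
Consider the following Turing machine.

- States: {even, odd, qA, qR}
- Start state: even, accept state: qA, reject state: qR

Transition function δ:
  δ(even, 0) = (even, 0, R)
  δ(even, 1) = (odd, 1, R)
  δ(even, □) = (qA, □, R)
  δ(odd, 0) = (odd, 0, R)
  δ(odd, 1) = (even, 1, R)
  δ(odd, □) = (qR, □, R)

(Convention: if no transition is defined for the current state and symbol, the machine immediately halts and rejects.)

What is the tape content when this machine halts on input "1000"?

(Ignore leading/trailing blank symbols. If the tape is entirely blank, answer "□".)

Execution trace:
Initial: [even]1000
Step 1: δ(even, 1) = (odd, 1, R) → 1[odd]000
Step 2: δ(odd, 0) = (odd, 0, R) → 10[odd]00
Step 3: δ(odd, 0) = (odd, 0, R) → 100[odd]0
Step 4: δ(odd, 0) = (odd, 0, R) → 1000[odd]□
Step 5: δ(odd, □) = (qR, □, R) → 1000□[qR]□

The machine reaches the reject state qR and halts.

Final tape (ignoring leading/trailing blanks): 1000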